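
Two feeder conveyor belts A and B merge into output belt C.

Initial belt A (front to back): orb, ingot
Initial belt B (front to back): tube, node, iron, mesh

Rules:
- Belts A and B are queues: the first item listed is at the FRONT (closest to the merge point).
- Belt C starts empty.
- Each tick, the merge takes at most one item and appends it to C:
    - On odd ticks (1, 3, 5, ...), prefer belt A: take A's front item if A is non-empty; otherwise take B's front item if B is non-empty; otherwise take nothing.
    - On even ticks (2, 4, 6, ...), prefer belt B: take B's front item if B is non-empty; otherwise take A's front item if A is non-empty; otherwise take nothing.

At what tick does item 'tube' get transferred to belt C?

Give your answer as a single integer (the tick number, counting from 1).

Answer: 2

Derivation:
Tick 1: prefer A, take orb from A; A=[ingot] B=[tube,node,iron,mesh] C=[orb]
Tick 2: prefer B, take tube from B; A=[ingot] B=[node,iron,mesh] C=[orb,tube]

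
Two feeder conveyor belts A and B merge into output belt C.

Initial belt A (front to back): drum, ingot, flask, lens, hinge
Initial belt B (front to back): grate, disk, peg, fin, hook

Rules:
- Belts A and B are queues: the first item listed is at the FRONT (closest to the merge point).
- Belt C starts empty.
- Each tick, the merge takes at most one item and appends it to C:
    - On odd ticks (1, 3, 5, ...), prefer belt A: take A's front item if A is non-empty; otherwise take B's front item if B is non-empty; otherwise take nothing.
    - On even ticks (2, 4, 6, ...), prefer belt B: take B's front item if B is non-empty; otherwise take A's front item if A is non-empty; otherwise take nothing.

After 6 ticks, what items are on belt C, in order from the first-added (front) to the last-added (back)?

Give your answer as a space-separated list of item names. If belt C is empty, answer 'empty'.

Tick 1: prefer A, take drum from A; A=[ingot,flask,lens,hinge] B=[grate,disk,peg,fin,hook] C=[drum]
Tick 2: prefer B, take grate from B; A=[ingot,flask,lens,hinge] B=[disk,peg,fin,hook] C=[drum,grate]
Tick 3: prefer A, take ingot from A; A=[flask,lens,hinge] B=[disk,peg,fin,hook] C=[drum,grate,ingot]
Tick 4: prefer B, take disk from B; A=[flask,lens,hinge] B=[peg,fin,hook] C=[drum,grate,ingot,disk]
Tick 5: prefer A, take flask from A; A=[lens,hinge] B=[peg,fin,hook] C=[drum,grate,ingot,disk,flask]
Tick 6: prefer B, take peg from B; A=[lens,hinge] B=[fin,hook] C=[drum,grate,ingot,disk,flask,peg]

Answer: drum grate ingot disk flask peg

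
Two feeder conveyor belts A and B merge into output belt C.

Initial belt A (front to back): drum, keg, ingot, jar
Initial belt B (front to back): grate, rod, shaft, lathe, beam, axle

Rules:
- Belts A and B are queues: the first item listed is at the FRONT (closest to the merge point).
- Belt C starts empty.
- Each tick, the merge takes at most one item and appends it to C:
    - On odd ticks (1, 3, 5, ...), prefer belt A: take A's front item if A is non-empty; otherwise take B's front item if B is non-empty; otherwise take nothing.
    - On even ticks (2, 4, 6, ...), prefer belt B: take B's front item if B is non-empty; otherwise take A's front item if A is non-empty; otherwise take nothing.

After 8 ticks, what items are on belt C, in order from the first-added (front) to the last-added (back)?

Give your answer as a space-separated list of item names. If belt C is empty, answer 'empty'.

Tick 1: prefer A, take drum from A; A=[keg,ingot,jar] B=[grate,rod,shaft,lathe,beam,axle] C=[drum]
Tick 2: prefer B, take grate from B; A=[keg,ingot,jar] B=[rod,shaft,lathe,beam,axle] C=[drum,grate]
Tick 3: prefer A, take keg from A; A=[ingot,jar] B=[rod,shaft,lathe,beam,axle] C=[drum,grate,keg]
Tick 4: prefer B, take rod from B; A=[ingot,jar] B=[shaft,lathe,beam,axle] C=[drum,grate,keg,rod]
Tick 5: prefer A, take ingot from A; A=[jar] B=[shaft,lathe,beam,axle] C=[drum,grate,keg,rod,ingot]
Tick 6: prefer B, take shaft from B; A=[jar] B=[lathe,beam,axle] C=[drum,grate,keg,rod,ingot,shaft]
Tick 7: prefer A, take jar from A; A=[-] B=[lathe,beam,axle] C=[drum,grate,keg,rod,ingot,shaft,jar]
Tick 8: prefer B, take lathe from B; A=[-] B=[beam,axle] C=[drum,grate,keg,rod,ingot,shaft,jar,lathe]

Answer: drum grate keg rod ingot shaft jar lathe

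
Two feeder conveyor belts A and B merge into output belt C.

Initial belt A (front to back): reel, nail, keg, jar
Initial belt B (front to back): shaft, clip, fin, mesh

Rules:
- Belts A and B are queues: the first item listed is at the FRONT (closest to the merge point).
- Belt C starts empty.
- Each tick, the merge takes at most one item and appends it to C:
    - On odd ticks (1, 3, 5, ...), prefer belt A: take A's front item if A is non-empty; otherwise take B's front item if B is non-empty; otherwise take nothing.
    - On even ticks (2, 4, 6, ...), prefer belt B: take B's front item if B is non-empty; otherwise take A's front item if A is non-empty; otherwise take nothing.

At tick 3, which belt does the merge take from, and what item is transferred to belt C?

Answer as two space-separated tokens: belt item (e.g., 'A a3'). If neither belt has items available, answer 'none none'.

Answer: A nail

Derivation:
Tick 1: prefer A, take reel from A; A=[nail,keg,jar] B=[shaft,clip,fin,mesh] C=[reel]
Tick 2: prefer B, take shaft from B; A=[nail,keg,jar] B=[clip,fin,mesh] C=[reel,shaft]
Tick 3: prefer A, take nail from A; A=[keg,jar] B=[clip,fin,mesh] C=[reel,shaft,nail]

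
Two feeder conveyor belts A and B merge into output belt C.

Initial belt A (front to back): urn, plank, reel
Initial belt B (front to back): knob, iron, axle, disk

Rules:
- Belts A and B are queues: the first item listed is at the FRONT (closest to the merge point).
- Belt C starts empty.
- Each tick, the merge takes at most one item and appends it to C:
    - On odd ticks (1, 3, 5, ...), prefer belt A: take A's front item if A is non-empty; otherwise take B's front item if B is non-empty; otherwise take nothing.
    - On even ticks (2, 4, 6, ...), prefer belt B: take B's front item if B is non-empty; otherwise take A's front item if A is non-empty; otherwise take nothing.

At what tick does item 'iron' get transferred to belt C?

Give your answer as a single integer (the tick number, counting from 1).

Answer: 4

Derivation:
Tick 1: prefer A, take urn from A; A=[plank,reel] B=[knob,iron,axle,disk] C=[urn]
Tick 2: prefer B, take knob from B; A=[plank,reel] B=[iron,axle,disk] C=[urn,knob]
Tick 3: prefer A, take plank from A; A=[reel] B=[iron,axle,disk] C=[urn,knob,plank]
Tick 4: prefer B, take iron from B; A=[reel] B=[axle,disk] C=[urn,knob,plank,iron]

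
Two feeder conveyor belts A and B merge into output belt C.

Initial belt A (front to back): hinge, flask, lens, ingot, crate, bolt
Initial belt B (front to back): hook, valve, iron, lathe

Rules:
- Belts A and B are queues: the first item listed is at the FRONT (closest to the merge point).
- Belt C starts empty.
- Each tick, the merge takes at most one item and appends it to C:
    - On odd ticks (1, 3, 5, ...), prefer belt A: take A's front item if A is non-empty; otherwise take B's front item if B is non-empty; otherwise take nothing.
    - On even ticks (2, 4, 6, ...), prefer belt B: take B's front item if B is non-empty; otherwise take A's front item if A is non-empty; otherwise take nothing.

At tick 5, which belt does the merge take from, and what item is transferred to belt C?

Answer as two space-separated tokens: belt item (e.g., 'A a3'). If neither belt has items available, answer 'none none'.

Tick 1: prefer A, take hinge from A; A=[flask,lens,ingot,crate,bolt] B=[hook,valve,iron,lathe] C=[hinge]
Tick 2: prefer B, take hook from B; A=[flask,lens,ingot,crate,bolt] B=[valve,iron,lathe] C=[hinge,hook]
Tick 3: prefer A, take flask from A; A=[lens,ingot,crate,bolt] B=[valve,iron,lathe] C=[hinge,hook,flask]
Tick 4: prefer B, take valve from B; A=[lens,ingot,crate,bolt] B=[iron,lathe] C=[hinge,hook,flask,valve]
Tick 5: prefer A, take lens from A; A=[ingot,crate,bolt] B=[iron,lathe] C=[hinge,hook,flask,valve,lens]

Answer: A lens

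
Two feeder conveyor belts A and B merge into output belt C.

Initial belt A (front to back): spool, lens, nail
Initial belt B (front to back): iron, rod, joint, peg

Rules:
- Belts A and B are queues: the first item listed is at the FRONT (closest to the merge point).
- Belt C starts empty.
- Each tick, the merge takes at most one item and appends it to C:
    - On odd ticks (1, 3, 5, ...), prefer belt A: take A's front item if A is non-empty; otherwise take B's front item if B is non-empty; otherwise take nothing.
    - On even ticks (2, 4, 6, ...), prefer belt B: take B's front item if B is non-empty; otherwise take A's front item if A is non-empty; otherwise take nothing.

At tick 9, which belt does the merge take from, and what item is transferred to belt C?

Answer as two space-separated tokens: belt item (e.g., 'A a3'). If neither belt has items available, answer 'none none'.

Answer: none none

Derivation:
Tick 1: prefer A, take spool from A; A=[lens,nail] B=[iron,rod,joint,peg] C=[spool]
Tick 2: prefer B, take iron from B; A=[lens,nail] B=[rod,joint,peg] C=[spool,iron]
Tick 3: prefer A, take lens from A; A=[nail] B=[rod,joint,peg] C=[spool,iron,lens]
Tick 4: prefer B, take rod from B; A=[nail] B=[joint,peg] C=[spool,iron,lens,rod]
Tick 5: prefer A, take nail from A; A=[-] B=[joint,peg] C=[spool,iron,lens,rod,nail]
Tick 6: prefer B, take joint from B; A=[-] B=[peg] C=[spool,iron,lens,rod,nail,joint]
Tick 7: prefer A, take peg from B; A=[-] B=[-] C=[spool,iron,lens,rod,nail,joint,peg]
Tick 8: prefer B, both empty, nothing taken; A=[-] B=[-] C=[spool,iron,lens,rod,nail,joint,peg]
Tick 9: prefer A, both empty, nothing taken; A=[-] B=[-] C=[spool,iron,lens,rod,nail,joint,peg]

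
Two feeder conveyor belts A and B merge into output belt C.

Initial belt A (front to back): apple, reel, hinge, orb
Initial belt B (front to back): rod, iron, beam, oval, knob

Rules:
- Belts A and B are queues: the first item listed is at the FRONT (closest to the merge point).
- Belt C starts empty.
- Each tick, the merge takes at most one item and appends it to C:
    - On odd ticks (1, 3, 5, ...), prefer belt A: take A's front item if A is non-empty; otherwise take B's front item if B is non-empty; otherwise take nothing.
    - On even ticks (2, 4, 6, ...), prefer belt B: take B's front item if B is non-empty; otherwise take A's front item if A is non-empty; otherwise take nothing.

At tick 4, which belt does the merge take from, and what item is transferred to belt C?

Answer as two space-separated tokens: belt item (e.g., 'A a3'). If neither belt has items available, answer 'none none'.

Answer: B iron

Derivation:
Tick 1: prefer A, take apple from A; A=[reel,hinge,orb] B=[rod,iron,beam,oval,knob] C=[apple]
Tick 2: prefer B, take rod from B; A=[reel,hinge,orb] B=[iron,beam,oval,knob] C=[apple,rod]
Tick 3: prefer A, take reel from A; A=[hinge,orb] B=[iron,beam,oval,knob] C=[apple,rod,reel]
Tick 4: prefer B, take iron from B; A=[hinge,orb] B=[beam,oval,knob] C=[apple,rod,reel,iron]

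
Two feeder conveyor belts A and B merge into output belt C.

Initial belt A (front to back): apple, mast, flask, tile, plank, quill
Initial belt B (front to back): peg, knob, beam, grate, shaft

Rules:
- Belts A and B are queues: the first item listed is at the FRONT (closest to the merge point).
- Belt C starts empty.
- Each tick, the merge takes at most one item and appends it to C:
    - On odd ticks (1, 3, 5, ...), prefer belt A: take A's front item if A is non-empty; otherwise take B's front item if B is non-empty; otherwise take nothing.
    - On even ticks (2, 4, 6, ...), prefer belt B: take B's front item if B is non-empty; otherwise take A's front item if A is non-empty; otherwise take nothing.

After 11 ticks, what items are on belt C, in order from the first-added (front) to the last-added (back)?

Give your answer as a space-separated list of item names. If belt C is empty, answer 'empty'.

Answer: apple peg mast knob flask beam tile grate plank shaft quill

Derivation:
Tick 1: prefer A, take apple from A; A=[mast,flask,tile,plank,quill] B=[peg,knob,beam,grate,shaft] C=[apple]
Tick 2: prefer B, take peg from B; A=[mast,flask,tile,plank,quill] B=[knob,beam,grate,shaft] C=[apple,peg]
Tick 3: prefer A, take mast from A; A=[flask,tile,plank,quill] B=[knob,beam,grate,shaft] C=[apple,peg,mast]
Tick 4: prefer B, take knob from B; A=[flask,tile,plank,quill] B=[beam,grate,shaft] C=[apple,peg,mast,knob]
Tick 5: prefer A, take flask from A; A=[tile,plank,quill] B=[beam,grate,shaft] C=[apple,peg,mast,knob,flask]
Tick 6: prefer B, take beam from B; A=[tile,plank,quill] B=[grate,shaft] C=[apple,peg,mast,knob,flask,beam]
Tick 7: prefer A, take tile from A; A=[plank,quill] B=[grate,shaft] C=[apple,peg,mast,knob,flask,beam,tile]
Tick 8: prefer B, take grate from B; A=[plank,quill] B=[shaft] C=[apple,peg,mast,knob,flask,beam,tile,grate]
Tick 9: prefer A, take plank from A; A=[quill] B=[shaft] C=[apple,peg,mast,knob,flask,beam,tile,grate,plank]
Tick 10: prefer B, take shaft from B; A=[quill] B=[-] C=[apple,peg,mast,knob,flask,beam,tile,grate,plank,shaft]
Tick 11: prefer A, take quill from A; A=[-] B=[-] C=[apple,peg,mast,knob,flask,beam,tile,grate,plank,shaft,quill]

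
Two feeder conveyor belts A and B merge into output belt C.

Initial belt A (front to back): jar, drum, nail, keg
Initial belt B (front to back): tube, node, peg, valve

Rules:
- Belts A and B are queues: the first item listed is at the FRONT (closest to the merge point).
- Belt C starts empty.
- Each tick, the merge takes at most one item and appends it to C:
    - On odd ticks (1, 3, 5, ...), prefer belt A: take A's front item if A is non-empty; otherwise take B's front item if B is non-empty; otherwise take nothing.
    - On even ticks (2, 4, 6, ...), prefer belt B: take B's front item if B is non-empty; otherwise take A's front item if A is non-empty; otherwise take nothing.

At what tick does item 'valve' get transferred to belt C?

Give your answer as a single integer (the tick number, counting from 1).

Tick 1: prefer A, take jar from A; A=[drum,nail,keg] B=[tube,node,peg,valve] C=[jar]
Tick 2: prefer B, take tube from B; A=[drum,nail,keg] B=[node,peg,valve] C=[jar,tube]
Tick 3: prefer A, take drum from A; A=[nail,keg] B=[node,peg,valve] C=[jar,tube,drum]
Tick 4: prefer B, take node from B; A=[nail,keg] B=[peg,valve] C=[jar,tube,drum,node]
Tick 5: prefer A, take nail from A; A=[keg] B=[peg,valve] C=[jar,tube,drum,node,nail]
Tick 6: prefer B, take peg from B; A=[keg] B=[valve] C=[jar,tube,drum,node,nail,peg]
Tick 7: prefer A, take keg from A; A=[-] B=[valve] C=[jar,tube,drum,node,nail,peg,keg]
Tick 8: prefer B, take valve from B; A=[-] B=[-] C=[jar,tube,drum,node,nail,peg,keg,valve]

Answer: 8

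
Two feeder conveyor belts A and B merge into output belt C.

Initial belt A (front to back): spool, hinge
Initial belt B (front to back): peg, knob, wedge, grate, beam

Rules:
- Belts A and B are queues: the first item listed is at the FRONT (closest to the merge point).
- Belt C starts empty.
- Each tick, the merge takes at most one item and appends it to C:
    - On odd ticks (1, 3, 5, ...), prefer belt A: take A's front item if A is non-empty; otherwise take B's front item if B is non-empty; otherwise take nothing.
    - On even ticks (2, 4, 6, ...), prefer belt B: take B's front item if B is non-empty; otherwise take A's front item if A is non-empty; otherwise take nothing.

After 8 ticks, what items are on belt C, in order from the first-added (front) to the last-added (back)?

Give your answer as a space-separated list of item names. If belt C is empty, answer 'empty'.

Tick 1: prefer A, take spool from A; A=[hinge] B=[peg,knob,wedge,grate,beam] C=[spool]
Tick 2: prefer B, take peg from B; A=[hinge] B=[knob,wedge,grate,beam] C=[spool,peg]
Tick 3: prefer A, take hinge from A; A=[-] B=[knob,wedge,grate,beam] C=[spool,peg,hinge]
Tick 4: prefer B, take knob from B; A=[-] B=[wedge,grate,beam] C=[spool,peg,hinge,knob]
Tick 5: prefer A, take wedge from B; A=[-] B=[grate,beam] C=[spool,peg,hinge,knob,wedge]
Tick 6: prefer B, take grate from B; A=[-] B=[beam] C=[spool,peg,hinge,knob,wedge,grate]
Tick 7: prefer A, take beam from B; A=[-] B=[-] C=[spool,peg,hinge,knob,wedge,grate,beam]
Tick 8: prefer B, both empty, nothing taken; A=[-] B=[-] C=[spool,peg,hinge,knob,wedge,grate,beam]

Answer: spool peg hinge knob wedge grate beam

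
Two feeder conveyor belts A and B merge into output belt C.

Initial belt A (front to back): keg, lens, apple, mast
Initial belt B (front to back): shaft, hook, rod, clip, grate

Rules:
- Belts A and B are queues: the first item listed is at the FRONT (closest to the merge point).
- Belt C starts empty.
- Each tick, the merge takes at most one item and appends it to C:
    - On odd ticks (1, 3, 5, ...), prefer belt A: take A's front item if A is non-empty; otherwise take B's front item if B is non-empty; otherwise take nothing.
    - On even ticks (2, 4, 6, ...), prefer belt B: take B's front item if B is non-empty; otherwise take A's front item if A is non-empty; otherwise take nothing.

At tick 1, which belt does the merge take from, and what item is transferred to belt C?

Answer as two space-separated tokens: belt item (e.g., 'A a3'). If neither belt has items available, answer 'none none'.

Tick 1: prefer A, take keg from A; A=[lens,apple,mast] B=[shaft,hook,rod,clip,grate] C=[keg]

Answer: A keg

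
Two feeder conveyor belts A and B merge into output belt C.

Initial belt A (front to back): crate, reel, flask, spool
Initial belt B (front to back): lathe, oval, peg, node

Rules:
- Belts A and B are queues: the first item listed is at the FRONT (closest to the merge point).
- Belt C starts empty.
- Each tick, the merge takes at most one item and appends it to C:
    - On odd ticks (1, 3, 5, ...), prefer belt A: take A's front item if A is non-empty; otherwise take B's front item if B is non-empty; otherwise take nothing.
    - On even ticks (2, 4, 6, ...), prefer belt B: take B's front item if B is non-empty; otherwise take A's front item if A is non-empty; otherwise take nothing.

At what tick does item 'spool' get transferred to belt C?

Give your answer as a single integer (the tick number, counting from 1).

Answer: 7

Derivation:
Tick 1: prefer A, take crate from A; A=[reel,flask,spool] B=[lathe,oval,peg,node] C=[crate]
Tick 2: prefer B, take lathe from B; A=[reel,flask,spool] B=[oval,peg,node] C=[crate,lathe]
Tick 3: prefer A, take reel from A; A=[flask,spool] B=[oval,peg,node] C=[crate,lathe,reel]
Tick 4: prefer B, take oval from B; A=[flask,spool] B=[peg,node] C=[crate,lathe,reel,oval]
Tick 5: prefer A, take flask from A; A=[spool] B=[peg,node] C=[crate,lathe,reel,oval,flask]
Tick 6: prefer B, take peg from B; A=[spool] B=[node] C=[crate,lathe,reel,oval,flask,peg]
Tick 7: prefer A, take spool from A; A=[-] B=[node] C=[crate,lathe,reel,oval,flask,peg,spool]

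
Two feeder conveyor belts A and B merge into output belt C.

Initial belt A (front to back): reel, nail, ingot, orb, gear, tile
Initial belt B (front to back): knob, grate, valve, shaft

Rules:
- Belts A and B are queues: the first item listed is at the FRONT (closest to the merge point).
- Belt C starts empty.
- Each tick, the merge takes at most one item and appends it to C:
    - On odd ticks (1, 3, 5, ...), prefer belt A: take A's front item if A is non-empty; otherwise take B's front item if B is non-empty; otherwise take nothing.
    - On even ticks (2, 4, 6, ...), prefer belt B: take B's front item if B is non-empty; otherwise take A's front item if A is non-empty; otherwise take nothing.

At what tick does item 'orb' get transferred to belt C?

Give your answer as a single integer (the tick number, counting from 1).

Answer: 7

Derivation:
Tick 1: prefer A, take reel from A; A=[nail,ingot,orb,gear,tile] B=[knob,grate,valve,shaft] C=[reel]
Tick 2: prefer B, take knob from B; A=[nail,ingot,orb,gear,tile] B=[grate,valve,shaft] C=[reel,knob]
Tick 3: prefer A, take nail from A; A=[ingot,orb,gear,tile] B=[grate,valve,shaft] C=[reel,knob,nail]
Tick 4: prefer B, take grate from B; A=[ingot,orb,gear,tile] B=[valve,shaft] C=[reel,knob,nail,grate]
Tick 5: prefer A, take ingot from A; A=[orb,gear,tile] B=[valve,shaft] C=[reel,knob,nail,grate,ingot]
Tick 6: prefer B, take valve from B; A=[orb,gear,tile] B=[shaft] C=[reel,knob,nail,grate,ingot,valve]
Tick 7: prefer A, take orb from A; A=[gear,tile] B=[shaft] C=[reel,knob,nail,grate,ingot,valve,orb]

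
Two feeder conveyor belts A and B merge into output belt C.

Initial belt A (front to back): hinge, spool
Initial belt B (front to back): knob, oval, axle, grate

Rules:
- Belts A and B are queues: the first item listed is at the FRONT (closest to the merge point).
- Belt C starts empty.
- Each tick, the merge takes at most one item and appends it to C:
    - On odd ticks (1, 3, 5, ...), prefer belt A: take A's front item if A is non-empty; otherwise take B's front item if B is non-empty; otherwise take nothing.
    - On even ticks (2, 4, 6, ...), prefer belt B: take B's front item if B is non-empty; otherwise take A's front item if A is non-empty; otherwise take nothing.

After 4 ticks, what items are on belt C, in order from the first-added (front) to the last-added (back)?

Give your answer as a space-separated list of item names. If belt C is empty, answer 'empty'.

Tick 1: prefer A, take hinge from A; A=[spool] B=[knob,oval,axle,grate] C=[hinge]
Tick 2: prefer B, take knob from B; A=[spool] B=[oval,axle,grate] C=[hinge,knob]
Tick 3: prefer A, take spool from A; A=[-] B=[oval,axle,grate] C=[hinge,knob,spool]
Tick 4: prefer B, take oval from B; A=[-] B=[axle,grate] C=[hinge,knob,spool,oval]

Answer: hinge knob spool oval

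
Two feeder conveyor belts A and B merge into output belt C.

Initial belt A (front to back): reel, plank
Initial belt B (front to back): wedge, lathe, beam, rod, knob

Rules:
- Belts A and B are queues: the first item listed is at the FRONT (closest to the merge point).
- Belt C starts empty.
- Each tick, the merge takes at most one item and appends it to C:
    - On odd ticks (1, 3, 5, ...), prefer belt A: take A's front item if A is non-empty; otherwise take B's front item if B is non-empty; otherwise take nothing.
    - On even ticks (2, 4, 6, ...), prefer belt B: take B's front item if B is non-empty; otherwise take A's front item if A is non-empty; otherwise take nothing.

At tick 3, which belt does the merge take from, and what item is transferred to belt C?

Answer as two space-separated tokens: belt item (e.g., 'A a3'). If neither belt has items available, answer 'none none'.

Tick 1: prefer A, take reel from A; A=[plank] B=[wedge,lathe,beam,rod,knob] C=[reel]
Tick 2: prefer B, take wedge from B; A=[plank] B=[lathe,beam,rod,knob] C=[reel,wedge]
Tick 3: prefer A, take plank from A; A=[-] B=[lathe,beam,rod,knob] C=[reel,wedge,plank]

Answer: A plank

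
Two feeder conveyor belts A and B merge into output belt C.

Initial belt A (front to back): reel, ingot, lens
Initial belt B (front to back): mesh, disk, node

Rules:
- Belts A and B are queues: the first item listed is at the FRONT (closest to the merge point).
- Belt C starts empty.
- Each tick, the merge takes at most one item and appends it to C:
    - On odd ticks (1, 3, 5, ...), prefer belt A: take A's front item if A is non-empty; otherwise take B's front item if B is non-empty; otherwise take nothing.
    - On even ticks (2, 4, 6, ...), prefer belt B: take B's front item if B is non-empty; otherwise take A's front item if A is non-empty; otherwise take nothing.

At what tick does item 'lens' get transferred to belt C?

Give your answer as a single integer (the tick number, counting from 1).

Answer: 5

Derivation:
Tick 1: prefer A, take reel from A; A=[ingot,lens] B=[mesh,disk,node] C=[reel]
Tick 2: prefer B, take mesh from B; A=[ingot,lens] B=[disk,node] C=[reel,mesh]
Tick 3: prefer A, take ingot from A; A=[lens] B=[disk,node] C=[reel,mesh,ingot]
Tick 4: prefer B, take disk from B; A=[lens] B=[node] C=[reel,mesh,ingot,disk]
Tick 5: prefer A, take lens from A; A=[-] B=[node] C=[reel,mesh,ingot,disk,lens]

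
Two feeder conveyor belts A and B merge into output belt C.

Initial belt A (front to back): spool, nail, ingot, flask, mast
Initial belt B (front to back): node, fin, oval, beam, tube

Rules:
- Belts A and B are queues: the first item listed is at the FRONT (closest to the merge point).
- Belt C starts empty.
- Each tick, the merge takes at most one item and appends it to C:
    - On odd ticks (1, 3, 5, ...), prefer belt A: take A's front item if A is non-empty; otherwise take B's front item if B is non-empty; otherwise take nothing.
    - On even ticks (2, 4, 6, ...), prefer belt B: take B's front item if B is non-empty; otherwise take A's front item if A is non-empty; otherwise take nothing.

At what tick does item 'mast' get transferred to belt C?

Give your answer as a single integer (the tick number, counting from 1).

Answer: 9

Derivation:
Tick 1: prefer A, take spool from A; A=[nail,ingot,flask,mast] B=[node,fin,oval,beam,tube] C=[spool]
Tick 2: prefer B, take node from B; A=[nail,ingot,flask,mast] B=[fin,oval,beam,tube] C=[spool,node]
Tick 3: prefer A, take nail from A; A=[ingot,flask,mast] B=[fin,oval,beam,tube] C=[spool,node,nail]
Tick 4: prefer B, take fin from B; A=[ingot,flask,mast] B=[oval,beam,tube] C=[spool,node,nail,fin]
Tick 5: prefer A, take ingot from A; A=[flask,mast] B=[oval,beam,tube] C=[spool,node,nail,fin,ingot]
Tick 6: prefer B, take oval from B; A=[flask,mast] B=[beam,tube] C=[spool,node,nail,fin,ingot,oval]
Tick 7: prefer A, take flask from A; A=[mast] B=[beam,tube] C=[spool,node,nail,fin,ingot,oval,flask]
Tick 8: prefer B, take beam from B; A=[mast] B=[tube] C=[spool,node,nail,fin,ingot,oval,flask,beam]
Tick 9: prefer A, take mast from A; A=[-] B=[tube] C=[spool,node,nail,fin,ingot,oval,flask,beam,mast]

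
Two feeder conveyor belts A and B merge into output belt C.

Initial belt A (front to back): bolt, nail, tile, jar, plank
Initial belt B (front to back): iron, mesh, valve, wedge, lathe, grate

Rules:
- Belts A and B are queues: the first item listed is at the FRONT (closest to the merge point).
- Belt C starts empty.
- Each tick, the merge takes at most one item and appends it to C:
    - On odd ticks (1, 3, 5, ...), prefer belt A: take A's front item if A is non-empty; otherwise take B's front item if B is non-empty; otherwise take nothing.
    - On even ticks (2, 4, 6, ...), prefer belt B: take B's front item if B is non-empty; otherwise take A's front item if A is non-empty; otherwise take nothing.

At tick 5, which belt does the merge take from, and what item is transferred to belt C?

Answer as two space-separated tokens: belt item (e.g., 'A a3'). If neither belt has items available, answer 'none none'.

Tick 1: prefer A, take bolt from A; A=[nail,tile,jar,plank] B=[iron,mesh,valve,wedge,lathe,grate] C=[bolt]
Tick 2: prefer B, take iron from B; A=[nail,tile,jar,plank] B=[mesh,valve,wedge,lathe,grate] C=[bolt,iron]
Tick 3: prefer A, take nail from A; A=[tile,jar,plank] B=[mesh,valve,wedge,lathe,grate] C=[bolt,iron,nail]
Tick 4: prefer B, take mesh from B; A=[tile,jar,plank] B=[valve,wedge,lathe,grate] C=[bolt,iron,nail,mesh]
Tick 5: prefer A, take tile from A; A=[jar,plank] B=[valve,wedge,lathe,grate] C=[bolt,iron,nail,mesh,tile]

Answer: A tile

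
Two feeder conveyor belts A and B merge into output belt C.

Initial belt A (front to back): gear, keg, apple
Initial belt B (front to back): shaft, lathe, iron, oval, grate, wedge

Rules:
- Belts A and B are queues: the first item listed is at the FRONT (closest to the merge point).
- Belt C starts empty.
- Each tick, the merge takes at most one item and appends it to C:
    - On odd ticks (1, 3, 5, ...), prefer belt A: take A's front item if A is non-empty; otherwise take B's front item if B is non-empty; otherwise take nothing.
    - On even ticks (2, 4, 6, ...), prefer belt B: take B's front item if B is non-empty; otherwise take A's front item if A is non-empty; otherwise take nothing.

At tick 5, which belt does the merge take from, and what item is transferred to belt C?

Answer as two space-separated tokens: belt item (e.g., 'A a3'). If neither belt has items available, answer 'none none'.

Tick 1: prefer A, take gear from A; A=[keg,apple] B=[shaft,lathe,iron,oval,grate,wedge] C=[gear]
Tick 2: prefer B, take shaft from B; A=[keg,apple] B=[lathe,iron,oval,grate,wedge] C=[gear,shaft]
Tick 3: prefer A, take keg from A; A=[apple] B=[lathe,iron,oval,grate,wedge] C=[gear,shaft,keg]
Tick 4: prefer B, take lathe from B; A=[apple] B=[iron,oval,grate,wedge] C=[gear,shaft,keg,lathe]
Tick 5: prefer A, take apple from A; A=[-] B=[iron,oval,grate,wedge] C=[gear,shaft,keg,lathe,apple]

Answer: A apple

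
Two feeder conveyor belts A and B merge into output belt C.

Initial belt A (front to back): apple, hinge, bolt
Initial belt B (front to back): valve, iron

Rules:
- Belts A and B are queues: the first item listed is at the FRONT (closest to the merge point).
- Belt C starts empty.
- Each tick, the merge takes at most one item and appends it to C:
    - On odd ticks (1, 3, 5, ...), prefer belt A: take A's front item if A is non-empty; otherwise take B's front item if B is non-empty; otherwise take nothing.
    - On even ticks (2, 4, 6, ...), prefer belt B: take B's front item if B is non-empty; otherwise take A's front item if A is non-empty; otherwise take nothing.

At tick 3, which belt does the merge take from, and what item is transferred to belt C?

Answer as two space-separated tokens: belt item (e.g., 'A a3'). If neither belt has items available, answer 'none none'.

Answer: A hinge

Derivation:
Tick 1: prefer A, take apple from A; A=[hinge,bolt] B=[valve,iron] C=[apple]
Tick 2: prefer B, take valve from B; A=[hinge,bolt] B=[iron] C=[apple,valve]
Tick 3: prefer A, take hinge from A; A=[bolt] B=[iron] C=[apple,valve,hinge]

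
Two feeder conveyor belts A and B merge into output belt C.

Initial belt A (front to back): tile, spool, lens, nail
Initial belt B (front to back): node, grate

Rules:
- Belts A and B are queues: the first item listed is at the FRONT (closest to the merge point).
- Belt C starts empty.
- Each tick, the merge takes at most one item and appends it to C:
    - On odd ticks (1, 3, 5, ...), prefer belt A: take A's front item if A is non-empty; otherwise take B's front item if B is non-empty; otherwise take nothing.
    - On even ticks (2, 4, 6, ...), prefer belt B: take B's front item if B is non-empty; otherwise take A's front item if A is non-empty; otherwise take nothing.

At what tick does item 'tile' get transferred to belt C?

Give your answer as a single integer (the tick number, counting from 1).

Tick 1: prefer A, take tile from A; A=[spool,lens,nail] B=[node,grate] C=[tile]

Answer: 1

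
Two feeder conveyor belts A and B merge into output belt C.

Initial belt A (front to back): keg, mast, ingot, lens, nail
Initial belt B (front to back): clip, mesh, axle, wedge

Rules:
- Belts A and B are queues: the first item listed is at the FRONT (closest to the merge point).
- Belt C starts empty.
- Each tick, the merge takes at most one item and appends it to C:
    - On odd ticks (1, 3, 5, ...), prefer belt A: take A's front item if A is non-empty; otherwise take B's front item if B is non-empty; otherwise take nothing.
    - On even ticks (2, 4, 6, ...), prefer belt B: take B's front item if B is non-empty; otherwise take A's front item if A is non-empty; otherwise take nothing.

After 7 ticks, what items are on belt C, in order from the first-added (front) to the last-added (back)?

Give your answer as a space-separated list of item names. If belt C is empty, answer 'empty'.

Answer: keg clip mast mesh ingot axle lens

Derivation:
Tick 1: prefer A, take keg from A; A=[mast,ingot,lens,nail] B=[clip,mesh,axle,wedge] C=[keg]
Tick 2: prefer B, take clip from B; A=[mast,ingot,lens,nail] B=[mesh,axle,wedge] C=[keg,clip]
Tick 3: prefer A, take mast from A; A=[ingot,lens,nail] B=[mesh,axle,wedge] C=[keg,clip,mast]
Tick 4: prefer B, take mesh from B; A=[ingot,lens,nail] B=[axle,wedge] C=[keg,clip,mast,mesh]
Tick 5: prefer A, take ingot from A; A=[lens,nail] B=[axle,wedge] C=[keg,clip,mast,mesh,ingot]
Tick 6: prefer B, take axle from B; A=[lens,nail] B=[wedge] C=[keg,clip,mast,mesh,ingot,axle]
Tick 7: prefer A, take lens from A; A=[nail] B=[wedge] C=[keg,clip,mast,mesh,ingot,axle,lens]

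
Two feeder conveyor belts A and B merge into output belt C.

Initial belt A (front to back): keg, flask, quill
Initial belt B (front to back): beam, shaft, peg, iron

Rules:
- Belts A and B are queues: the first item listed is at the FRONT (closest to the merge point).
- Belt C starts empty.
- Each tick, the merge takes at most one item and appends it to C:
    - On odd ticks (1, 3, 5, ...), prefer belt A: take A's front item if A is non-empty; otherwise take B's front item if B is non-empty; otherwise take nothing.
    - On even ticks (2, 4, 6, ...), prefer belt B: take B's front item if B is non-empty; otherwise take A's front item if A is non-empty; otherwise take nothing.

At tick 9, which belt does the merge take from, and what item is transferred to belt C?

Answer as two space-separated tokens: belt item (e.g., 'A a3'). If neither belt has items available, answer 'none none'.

Tick 1: prefer A, take keg from A; A=[flask,quill] B=[beam,shaft,peg,iron] C=[keg]
Tick 2: prefer B, take beam from B; A=[flask,quill] B=[shaft,peg,iron] C=[keg,beam]
Tick 3: prefer A, take flask from A; A=[quill] B=[shaft,peg,iron] C=[keg,beam,flask]
Tick 4: prefer B, take shaft from B; A=[quill] B=[peg,iron] C=[keg,beam,flask,shaft]
Tick 5: prefer A, take quill from A; A=[-] B=[peg,iron] C=[keg,beam,flask,shaft,quill]
Tick 6: prefer B, take peg from B; A=[-] B=[iron] C=[keg,beam,flask,shaft,quill,peg]
Tick 7: prefer A, take iron from B; A=[-] B=[-] C=[keg,beam,flask,shaft,quill,peg,iron]
Tick 8: prefer B, both empty, nothing taken; A=[-] B=[-] C=[keg,beam,flask,shaft,quill,peg,iron]
Tick 9: prefer A, both empty, nothing taken; A=[-] B=[-] C=[keg,beam,flask,shaft,quill,peg,iron]

Answer: none none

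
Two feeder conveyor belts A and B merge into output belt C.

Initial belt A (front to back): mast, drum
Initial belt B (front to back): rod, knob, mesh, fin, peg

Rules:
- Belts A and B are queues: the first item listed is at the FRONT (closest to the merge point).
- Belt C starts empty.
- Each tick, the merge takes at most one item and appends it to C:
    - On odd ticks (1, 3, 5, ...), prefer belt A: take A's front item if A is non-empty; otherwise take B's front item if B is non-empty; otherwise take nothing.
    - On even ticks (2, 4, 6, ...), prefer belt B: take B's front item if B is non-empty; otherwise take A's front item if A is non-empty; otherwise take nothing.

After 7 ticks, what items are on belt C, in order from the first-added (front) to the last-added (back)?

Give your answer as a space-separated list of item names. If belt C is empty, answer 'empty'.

Answer: mast rod drum knob mesh fin peg

Derivation:
Tick 1: prefer A, take mast from A; A=[drum] B=[rod,knob,mesh,fin,peg] C=[mast]
Tick 2: prefer B, take rod from B; A=[drum] B=[knob,mesh,fin,peg] C=[mast,rod]
Tick 3: prefer A, take drum from A; A=[-] B=[knob,mesh,fin,peg] C=[mast,rod,drum]
Tick 4: prefer B, take knob from B; A=[-] B=[mesh,fin,peg] C=[mast,rod,drum,knob]
Tick 5: prefer A, take mesh from B; A=[-] B=[fin,peg] C=[mast,rod,drum,knob,mesh]
Tick 6: prefer B, take fin from B; A=[-] B=[peg] C=[mast,rod,drum,knob,mesh,fin]
Tick 7: prefer A, take peg from B; A=[-] B=[-] C=[mast,rod,drum,knob,mesh,fin,peg]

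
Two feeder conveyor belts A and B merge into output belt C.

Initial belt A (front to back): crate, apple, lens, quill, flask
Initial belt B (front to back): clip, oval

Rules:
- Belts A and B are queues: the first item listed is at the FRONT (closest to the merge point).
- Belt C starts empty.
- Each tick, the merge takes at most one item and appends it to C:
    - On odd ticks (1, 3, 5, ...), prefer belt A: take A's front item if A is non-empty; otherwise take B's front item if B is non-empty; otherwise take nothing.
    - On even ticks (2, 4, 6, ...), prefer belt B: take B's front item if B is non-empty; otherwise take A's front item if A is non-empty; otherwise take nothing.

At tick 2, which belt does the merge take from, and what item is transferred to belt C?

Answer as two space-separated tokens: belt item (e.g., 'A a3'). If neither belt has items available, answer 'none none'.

Answer: B clip

Derivation:
Tick 1: prefer A, take crate from A; A=[apple,lens,quill,flask] B=[clip,oval] C=[crate]
Tick 2: prefer B, take clip from B; A=[apple,lens,quill,flask] B=[oval] C=[crate,clip]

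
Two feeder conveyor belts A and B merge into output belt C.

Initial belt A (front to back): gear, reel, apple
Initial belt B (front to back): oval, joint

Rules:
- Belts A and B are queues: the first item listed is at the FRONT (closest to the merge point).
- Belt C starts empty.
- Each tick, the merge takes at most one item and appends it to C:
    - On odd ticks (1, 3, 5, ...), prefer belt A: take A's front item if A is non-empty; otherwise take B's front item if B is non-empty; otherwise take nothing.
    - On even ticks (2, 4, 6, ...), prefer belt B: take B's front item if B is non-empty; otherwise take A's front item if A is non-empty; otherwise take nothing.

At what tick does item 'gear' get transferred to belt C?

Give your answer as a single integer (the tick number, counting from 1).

Answer: 1

Derivation:
Tick 1: prefer A, take gear from A; A=[reel,apple] B=[oval,joint] C=[gear]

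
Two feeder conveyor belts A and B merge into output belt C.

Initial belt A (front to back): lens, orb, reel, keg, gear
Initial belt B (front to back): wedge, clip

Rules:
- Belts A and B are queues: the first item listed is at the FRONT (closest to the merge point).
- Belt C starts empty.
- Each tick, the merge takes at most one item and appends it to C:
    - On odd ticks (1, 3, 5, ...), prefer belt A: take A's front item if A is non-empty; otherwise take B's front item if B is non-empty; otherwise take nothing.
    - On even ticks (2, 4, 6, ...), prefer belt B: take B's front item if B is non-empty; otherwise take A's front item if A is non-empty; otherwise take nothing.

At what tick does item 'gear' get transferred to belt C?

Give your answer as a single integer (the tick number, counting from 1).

Tick 1: prefer A, take lens from A; A=[orb,reel,keg,gear] B=[wedge,clip] C=[lens]
Tick 2: prefer B, take wedge from B; A=[orb,reel,keg,gear] B=[clip] C=[lens,wedge]
Tick 3: prefer A, take orb from A; A=[reel,keg,gear] B=[clip] C=[lens,wedge,orb]
Tick 4: prefer B, take clip from B; A=[reel,keg,gear] B=[-] C=[lens,wedge,orb,clip]
Tick 5: prefer A, take reel from A; A=[keg,gear] B=[-] C=[lens,wedge,orb,clip,reel]
Tick 6: prefer B, take keg from A; A=[gear] B=[-] C=[lens,wedge,orb,clip,reel,keg]
Tick 7: prefer A, take gear from A; A=[-] B=[-] C=[lens,wedge,orb,clip,reel,keg,gear]

Answer: 7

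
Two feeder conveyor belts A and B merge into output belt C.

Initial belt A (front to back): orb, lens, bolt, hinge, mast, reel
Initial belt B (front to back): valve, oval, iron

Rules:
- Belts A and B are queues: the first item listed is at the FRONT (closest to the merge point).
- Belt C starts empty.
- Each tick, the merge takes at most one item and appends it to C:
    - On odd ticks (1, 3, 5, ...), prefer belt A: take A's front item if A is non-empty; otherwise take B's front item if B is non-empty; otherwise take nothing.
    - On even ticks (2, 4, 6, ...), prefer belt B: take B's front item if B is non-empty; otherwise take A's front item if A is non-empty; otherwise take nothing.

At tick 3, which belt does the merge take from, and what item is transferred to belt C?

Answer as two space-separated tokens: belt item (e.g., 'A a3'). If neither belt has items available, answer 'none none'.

Answer: A lens

Derivation:
Tick 1: prefer A, take orb from A; A=[lens,bolt,hinge,mast,reel] B=[valve,oval,iron] C=[orb]
Tick 2: prefer B, take valve from B; A=[lens,bolt,hinge,mast,reel] B=[oval,iron] C=[orb,valve]
Tick 3: prefer A, take lens from A; A=[bolt,hinge,mast,reel] B=[oval,iron] C=[orb,valve,lens]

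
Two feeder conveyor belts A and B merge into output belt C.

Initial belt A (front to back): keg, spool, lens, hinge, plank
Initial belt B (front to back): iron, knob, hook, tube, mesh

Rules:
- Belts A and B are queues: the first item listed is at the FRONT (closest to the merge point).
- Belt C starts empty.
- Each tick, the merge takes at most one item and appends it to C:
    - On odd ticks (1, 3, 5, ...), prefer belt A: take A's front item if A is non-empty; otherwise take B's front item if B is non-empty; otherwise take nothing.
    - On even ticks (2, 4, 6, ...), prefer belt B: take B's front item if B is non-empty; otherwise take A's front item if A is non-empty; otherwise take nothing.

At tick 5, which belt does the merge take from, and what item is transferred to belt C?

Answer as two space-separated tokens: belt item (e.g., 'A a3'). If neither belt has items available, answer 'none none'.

Answer: A lens

Derivation:
Tick 1: prefer A, take keg from A; A=[spool,lens,hinge,plank] B=[iron,knob,hook,tube,mesh] C=[keg]
Tick 2: prefer B, take iron from B; A=[spool,lens,hinge,plank] B=[knob,hook,tube,mesh] C=[keg,iron]
Tick 3: prefer A, take spool from A; A=[lens,hinge,plank] B=[knob,hook,tube,mesh] C=[keg,iron,spool]
Tick 4: prefer B, take knob from B; A=[lens,hinge,plank] B=[hook,tube,mesh] C=[keg,iron,spool,knob]
Tick 5: prefer A, take lens from A; A=[hinge,plank] B=[hook,tube,mesh] C=[keg,iron,spool,knob,lens]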